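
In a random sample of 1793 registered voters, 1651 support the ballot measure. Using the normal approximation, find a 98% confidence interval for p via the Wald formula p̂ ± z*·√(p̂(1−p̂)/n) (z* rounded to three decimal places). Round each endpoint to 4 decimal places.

(0.9060, 0.9356)

With x = 1651 successes in n = 1793, p̂ = 0.92080.
Standard error of p̂: √(0.072925/1793) = √0.000040672 = 0.006377.
For 98% confidence, z* = 2.326.
Margin = 2.326·0.006377 = 0.01483.
So the interval runs from 0.9060 to 0.9356.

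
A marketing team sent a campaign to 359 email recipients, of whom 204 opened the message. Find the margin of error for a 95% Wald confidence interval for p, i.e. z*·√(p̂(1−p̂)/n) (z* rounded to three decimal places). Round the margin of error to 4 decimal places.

Sample proportion p̂ = 204/359 = 0.56825.
Standard error of p̂: √(0.245343/359) = √0.000683406 = 0.026142.
For 95% confidence, z* = 1.960.
So ME = 0.0512.

ME = 0.0512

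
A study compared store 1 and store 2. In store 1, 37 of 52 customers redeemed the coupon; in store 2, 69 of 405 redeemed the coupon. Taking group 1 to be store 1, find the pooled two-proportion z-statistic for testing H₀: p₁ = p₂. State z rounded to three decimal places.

z = 8.704

Sample proportions: p̂₁ = 37/52 = 0.71154 and p̂₂ = 69/405 = 0.17037.
Pooled p̂ = (37+69)/(52+405) = 106/457 = 0.23195.
Pooled SE = √[0.1781478·0.02169991] ≈ 0.062175.
z = 0.54117/0.062175 = 8.704.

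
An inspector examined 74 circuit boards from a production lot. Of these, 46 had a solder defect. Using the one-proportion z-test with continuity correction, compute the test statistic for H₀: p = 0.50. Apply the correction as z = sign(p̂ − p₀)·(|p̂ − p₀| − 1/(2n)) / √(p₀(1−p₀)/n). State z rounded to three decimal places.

z = 1.976

The sample proportion is 46/74 = 0.62162. p̂ − p₀ = 0.121622.
1/(2n) = 0.006757.
Corrected numerator: |0.121622| − 0.006757 = 0.114865.
Null standard error: √(0.50·0.50/74) = √0.003378378 = 0.058124.
z = +0.114865/0.058124 = 1.976.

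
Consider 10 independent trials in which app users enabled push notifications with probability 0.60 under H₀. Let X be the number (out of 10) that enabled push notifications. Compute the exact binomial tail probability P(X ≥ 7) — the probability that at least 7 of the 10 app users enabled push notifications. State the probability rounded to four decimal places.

X is binomial with n = 10 and p = 0.60.
P(X ≥ 7) = C(10,7)·0.60^7·0.40^3 + C(10,8)·0.60^8·0.40^2 + C(10,9)·0.60^9·0.40^1 + C(10,10)·0.60^10·0.40^0.
= 0.214991 + 0.120932 + 0.040311 + 0.006047 = 0.3823.

P = 0.3823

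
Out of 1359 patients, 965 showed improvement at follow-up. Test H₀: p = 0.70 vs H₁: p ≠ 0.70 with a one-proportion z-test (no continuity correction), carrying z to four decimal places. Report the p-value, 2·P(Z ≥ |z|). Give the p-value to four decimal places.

p-value = 0.4174

Sample proportion p̂ = 965/1359 = 0.71008.
Under H₀, SE = √(p₀(1−p₀)/n) = √(0.70·0.30/1359) = √0.000154525 = 0.012431.
Test statistic (full precision, shown to 4 dp): z = (965/1359 − 0.70)/SE₀ ≈ 0.8110.
From the standard normal, 2·P(Z ≥ |z|) = 0.4174.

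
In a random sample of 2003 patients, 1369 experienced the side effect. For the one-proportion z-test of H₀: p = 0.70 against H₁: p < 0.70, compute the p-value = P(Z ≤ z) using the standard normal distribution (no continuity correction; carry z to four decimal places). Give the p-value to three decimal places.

p-value = 0.053

p̂ = 1369/2003 = 0.68347.
Under H₀, SE = √(p₀(1−p₀)/n) = √(0.70·0.30/2003) = √0.000104843 = 0.010239.
z = (p̂ − p₀)/SE = (1369/2003 − 0.70)/0.010239 ≈ -1.6139.
p-value = P(Z ≤ z) with z = -1.6139 → 0.053.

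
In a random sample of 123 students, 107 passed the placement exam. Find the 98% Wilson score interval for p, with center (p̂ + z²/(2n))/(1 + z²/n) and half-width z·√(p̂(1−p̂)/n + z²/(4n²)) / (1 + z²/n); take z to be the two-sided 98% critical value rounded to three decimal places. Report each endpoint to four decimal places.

Here p̂ = 107/123 = 0.86992 and z = 2.326 (z² = 5.410276).
Denominator 1 + z²/n = 1 + 5.410276/123 = 1.043986.
Center = (0.86992 + 0.021993)/1.043986 = 0.85433.
Radicand: p̂(1−p̂)/n + z²/(4n²) = 0.000920001 + 0.000089402 = 0.001009403.
Half-width = 2.326·√0.001009403/1.043986 = 0.07079.
Interval: 0.85433 ± 0.07079 → (0.7835, 0.9251).

(0.7835, 0.9251)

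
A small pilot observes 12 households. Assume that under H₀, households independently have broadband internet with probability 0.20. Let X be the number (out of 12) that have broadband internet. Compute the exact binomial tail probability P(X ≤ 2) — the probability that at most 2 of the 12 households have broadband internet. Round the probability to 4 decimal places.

X is binomial with n = 12 and p = 0.20.
P(X ≤ 2) = C(12,0)·0.20^0·0.80^12 + C(12,1)·0.20^1·0.80^11 + C(12,2)·0.20^2·0.80^10.
= 0.068719 + 0.206158 + 0.283468 = 0.5583.

P = 0.5583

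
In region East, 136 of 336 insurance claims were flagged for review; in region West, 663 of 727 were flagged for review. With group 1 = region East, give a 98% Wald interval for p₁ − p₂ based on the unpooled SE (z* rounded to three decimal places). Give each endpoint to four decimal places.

p̂₁ = 136/336 = 0.40476, p̂₂ = 663/727 = 0.91197; p̂₁ − p̂₂ = -0.50721.
SE = √(0.000717053 + 0.000110431) = √0.000827484 = 0.028766.
The 98% critical value is z* = 2.326. Margin of error = 0.06691.
CI: -0.50721 ± 0.06691 = (-0.5741, -0.4403).

(-0.5741, -0.4403)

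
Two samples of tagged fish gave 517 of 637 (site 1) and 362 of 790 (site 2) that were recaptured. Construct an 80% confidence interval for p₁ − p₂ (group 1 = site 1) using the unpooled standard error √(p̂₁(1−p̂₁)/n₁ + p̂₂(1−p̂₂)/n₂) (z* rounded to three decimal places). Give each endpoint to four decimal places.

(0.3232, 0.3836)

p̂₁ = 517/637 = 0.81162, p̂₂ = 362/790 = 0.45823; p̂₁ − p̂₂ = 0.35339.
Unpooled SE = √(p̂₁(1−p̂₁)/n₁ + p̂₂(1−p̂₂)/n₂) = √(0.000240023 + 0.000314247) = 0.023543.
z* = 1.282 at the 80% level. Margin = 1.282·0.023543 = 0.03018.
CI: 0.35339 ± 0.03018 = (0.3232, 0.3836).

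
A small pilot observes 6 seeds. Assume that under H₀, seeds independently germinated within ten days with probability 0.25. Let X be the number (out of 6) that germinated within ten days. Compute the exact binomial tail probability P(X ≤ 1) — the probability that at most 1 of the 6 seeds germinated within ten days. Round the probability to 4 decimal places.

X is binomial with n = 6 and p = 0.25.
P(X ≤ 1) = C(6,0)·0.25^0·0.75^6 + C(6,1)·0.25^1·0.75^5.
= 0.177979 + 0.355957 = 0.5339.

P = 0.5339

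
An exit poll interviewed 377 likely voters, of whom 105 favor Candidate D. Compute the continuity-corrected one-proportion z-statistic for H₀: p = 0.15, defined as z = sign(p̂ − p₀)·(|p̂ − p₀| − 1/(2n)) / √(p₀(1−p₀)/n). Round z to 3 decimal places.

z = 6.916

p̂ = 105/377 = 0.27851. p̂ − p₀ = 0.128515.
1/(2n) = 0.001326.
Corrected numerator: |0.128515| − 0.001326 = 0.127189.
Null standard error: √(0.15·0.85/377) = √0.000338196 = 0.018390.
z = (+)0.127189/0.018390 = 6.916.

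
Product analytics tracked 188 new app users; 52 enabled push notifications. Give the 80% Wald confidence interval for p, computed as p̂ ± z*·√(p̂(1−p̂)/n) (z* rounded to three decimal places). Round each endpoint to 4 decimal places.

(0.2348, 0.3184)

The sample proportion is 52/188 = 0.27660.
SE = √(p̂(1−p̂)/n) = √(0.200091/188) = 0.032624.
z* = 1.282 at the 80% level.
Margin of error: 1.282 × 0.032624 = 0.04182.
CI: 0.27660 ± 0.04182 = (0.2348, 0.3184).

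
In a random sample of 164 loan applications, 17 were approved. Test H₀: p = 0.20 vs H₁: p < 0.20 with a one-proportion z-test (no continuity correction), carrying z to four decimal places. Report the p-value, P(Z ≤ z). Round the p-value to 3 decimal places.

p-value = 0.001

Sample proportion p̂ = 17/164 = 0.10366.
SE₀ = √(0.20·0.80/164) = 0.031235.
Test statistic (full precision, shown to 4 dp): z = (17/164 − 0.20)/SE₀ ≈ -3.0844.
From the standard normal, P(Z ≤ z) = 0.001.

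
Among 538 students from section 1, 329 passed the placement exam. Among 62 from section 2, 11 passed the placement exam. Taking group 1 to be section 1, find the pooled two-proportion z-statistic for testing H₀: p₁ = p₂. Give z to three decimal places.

z = 6.532

Sample proportions: p̂₁ = 329/538 = 0.61152 and p̂₂ = 11/62 = 0.17742.
Pooled p̂ = (329+11)/(538+62) = 340/600 = 0.56667.
Pooled SE = √[0.2455556·0.01798777] ≈ 0.066460.
z = (p̂₁ − p̂₂)/SE = (0.61152 − 0.17742)/0.066460 = 0.43410/0.066460 = 6.532.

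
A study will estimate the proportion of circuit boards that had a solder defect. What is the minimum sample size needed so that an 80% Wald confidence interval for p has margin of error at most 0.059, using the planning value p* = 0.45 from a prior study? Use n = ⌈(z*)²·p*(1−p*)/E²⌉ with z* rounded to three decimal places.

For 80% confidence, z* = 1.282.
p*(1−p*) = 0.2475.
(z*)²·p*(1−p*)/E² = 1.643524·0.2475/0.003481 = 116.855.
⌈116.855⌉ = 117.

n = 117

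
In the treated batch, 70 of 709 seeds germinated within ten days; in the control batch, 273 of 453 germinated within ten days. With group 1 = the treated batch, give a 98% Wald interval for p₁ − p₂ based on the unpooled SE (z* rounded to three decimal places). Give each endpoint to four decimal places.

p̂₁ = 70/709 = 0.09873, p̂₂ = 273/453 = 0.60265; p̂₁ − p̂₂ = -0.50392.
Unpooled SE = √(p̂₁(1−p̂₁)/n₁ + p̂₂(1−p̂₂)/n₂) = √(0.000125505 + 0.000528616) = 0.025576.
z* = 2.326 at the 98% level. Margin of error = 0.05949.
Interval: -0.50392 ± 0.05949 → (-0.5634, -0.4444).

(-0.5634, -0.4444)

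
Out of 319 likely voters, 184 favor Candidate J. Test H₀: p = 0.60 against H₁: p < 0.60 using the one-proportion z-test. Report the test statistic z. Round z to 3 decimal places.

p̂ = 184/319 = 0.57680.
Null standard error: √(0.60·0.40/319) = √0.000752351 = 0.027429.
z = (0.57680 − 0.60)/0.027429 = -0.02320/0.027429 = -0.846.

z = -0.846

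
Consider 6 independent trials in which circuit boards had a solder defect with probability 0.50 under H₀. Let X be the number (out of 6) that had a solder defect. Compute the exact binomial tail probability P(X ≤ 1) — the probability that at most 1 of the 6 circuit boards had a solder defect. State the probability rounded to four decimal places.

X ~ Binomial(n=6, p=0.50).
P(X ≤ 1) = C(6,0)·0.50^0·0.50^6 + C(6,1)·0.50^1·0.50^5.
= 0.015625 + 0.093750 = 0.1094.

P = 0.1094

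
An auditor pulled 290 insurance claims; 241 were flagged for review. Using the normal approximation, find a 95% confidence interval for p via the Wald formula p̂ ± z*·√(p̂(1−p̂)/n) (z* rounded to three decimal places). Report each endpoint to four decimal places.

(0.7879, 0.8742)

Sample proportion p̂ = 241/290 = 0.83103.
Standard error of p̂: √(0.140416/290) = √0.000484194 = 0.022004.
The 95% critical value is z* = 1.960.
Margin of error: 1.960 × 0.022004 = 0.04313.
So the interval runs from 0.7879 to 0.8742.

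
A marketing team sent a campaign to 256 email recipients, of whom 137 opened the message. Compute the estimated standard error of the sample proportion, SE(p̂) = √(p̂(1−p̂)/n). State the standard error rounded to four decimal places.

Sample proportion p̂ = 137/256 = 0.53516.
p̂(1−p̂) = 0.248764.
SE = √(0.248764/256) = 0.0312.

SE = 0.0312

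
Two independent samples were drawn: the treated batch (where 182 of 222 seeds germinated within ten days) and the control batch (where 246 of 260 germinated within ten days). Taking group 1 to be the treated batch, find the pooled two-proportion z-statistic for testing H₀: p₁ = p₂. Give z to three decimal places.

z = -4.383

Sample proportions: p̂₁ = 182/222 = 0.81982 and p̂₂ = 246/260 = 0.94615.
Pooling: p̂ = 428/482 = 0.88797.
Pooled SE = √[0.0994818·0.00835066] ≈ 0.028823.
z = (p̂₁ − p̂₂)/SE = (0.81982 − 0.94615)/0.028823 = -0.12633/0.028823 = -4.383.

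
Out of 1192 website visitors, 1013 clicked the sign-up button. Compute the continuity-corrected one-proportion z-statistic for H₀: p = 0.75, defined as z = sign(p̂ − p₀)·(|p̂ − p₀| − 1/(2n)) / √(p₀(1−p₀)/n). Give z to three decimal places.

The sample proportion is 1013/1192 = 0.84983. p̂ − p₀ = 0.099832.
Continuity correction 1/(2n) = 1/2384 = 0.000419.
Corrected numerator: |0.099832| − 0.000419 = 0.099413.
Null standard error: √(0.75·0.25/1192) = √0.000157299 = 0.012542.
z = +0.099413/0.012542 = 7.926.

z = 7.926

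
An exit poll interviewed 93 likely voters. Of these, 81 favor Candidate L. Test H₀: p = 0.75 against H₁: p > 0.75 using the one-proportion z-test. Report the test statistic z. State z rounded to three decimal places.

Sample proportion p̂ = 81/93 = 0.87097.
Under H₀, SE = √(p₀(1−p₀)/n) = √(0.75·0.25/93) = √0.002016129 = 0.044901.
z = (p̂ − p₀)/SE = (0.87097 − 0.75)/0.044901 = 2.694.

z = 2.694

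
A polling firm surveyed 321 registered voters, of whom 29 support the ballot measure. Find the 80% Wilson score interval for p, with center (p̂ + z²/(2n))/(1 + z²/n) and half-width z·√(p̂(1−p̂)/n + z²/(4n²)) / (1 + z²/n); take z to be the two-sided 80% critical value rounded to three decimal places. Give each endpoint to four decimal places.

p̂ = 29/321 = 0.09034; z = 1.282, so z² = 1.643524.
1 + z²/n = 1.005120.
Adjusted center: (0.09034 + z²/(2n))/1.005120 = 0.09243.
Radicand: p̂(1−p̂)/n + z²/(4n²) = 0.000256015 + 0.000003988 = 0.000260003.
Half-width = 1.282·√0.000260003/1.005120 = 0.02057.
So the interval runs from 0.0719 to 0.1130.

(0.0719, 0.1130)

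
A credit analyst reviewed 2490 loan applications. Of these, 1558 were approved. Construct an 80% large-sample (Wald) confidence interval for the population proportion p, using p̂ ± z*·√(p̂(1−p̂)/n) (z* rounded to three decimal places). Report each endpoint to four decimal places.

With x = 1558 successes in n = 2490, p̂ = 0.62570.
SE(p̂) = √(0.62570·0.37430/2490) = 0.009698.
For 80% confidence, z* = 1.282.
Margin of error: 1.282 × 0.009698 = 0.01243.
Interval: 0.62570 ± 0.01243 → (0.6133, 0.6381).

(0.6133, 0.6381)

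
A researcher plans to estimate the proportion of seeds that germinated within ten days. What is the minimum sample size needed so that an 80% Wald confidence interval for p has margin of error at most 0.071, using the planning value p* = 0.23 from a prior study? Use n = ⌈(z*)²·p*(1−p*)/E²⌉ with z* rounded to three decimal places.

n = 58

For 80% confidence, z* = 1.282.
p*(1−p*) = 0.1771.
Required n before rounding: 1.643524 × 0.1771 / 0.071² = 57.740.
Rounding up, n = 58.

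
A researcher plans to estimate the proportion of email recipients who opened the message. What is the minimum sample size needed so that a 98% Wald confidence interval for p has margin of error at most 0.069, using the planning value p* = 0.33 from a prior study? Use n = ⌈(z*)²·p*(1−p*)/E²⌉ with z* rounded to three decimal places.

n = 252

For 98% confidence, z* = 2.326.
p*(1−p*) = 0.33·0.67 = 0.2211.
(z*)²·p*(1−p*)/E² = 5.410276·0.2211/0.004761 = 251.252.
Rounding up, n = 252.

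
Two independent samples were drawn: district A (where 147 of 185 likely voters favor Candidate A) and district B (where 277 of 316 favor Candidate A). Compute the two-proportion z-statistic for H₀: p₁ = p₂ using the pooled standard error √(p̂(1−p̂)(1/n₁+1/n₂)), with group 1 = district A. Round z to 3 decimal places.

p̂₁ = 147/185 = 0.79459, p̂₂ = 277/316 = 0.87658.
Pooling: p̂ = 424/501 = 0.84631.
Pooled SE = √[0.1300712·0.00856996] ≈ 0.033387.
z = -0.08199/0.033387 = -2.456.

z = -2.456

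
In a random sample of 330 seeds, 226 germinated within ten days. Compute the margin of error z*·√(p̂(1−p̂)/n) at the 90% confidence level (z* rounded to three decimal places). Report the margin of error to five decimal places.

Sample proportion p̂ = 226/330 = 0.68485.
Standard error of p̂: √(0.215831/330) = √0.000654033 = 0.025574.
For 90% confidence, z* = 1.645.
Margin of error = z*·SE = 1.645 × 0.025574 = 0.04207.

ME = 0.04207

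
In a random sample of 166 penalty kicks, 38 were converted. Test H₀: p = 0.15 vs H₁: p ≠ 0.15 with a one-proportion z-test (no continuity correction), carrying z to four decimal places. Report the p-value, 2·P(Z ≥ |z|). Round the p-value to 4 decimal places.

Sample proportion p̂ = 38/166 = 0.22892.
Under H₀, SE = √(p₀(1−p₀)/n) = √(0.15·0.85/166) = √0.000768072 = 0.027714.
z = (p̂ − p₀)/SE = (38/166 − 0.15)/0.027714 ≈ 2.8475.
p-value = 2·P(Z ≥ |z|) with z = 2.8475 → 0.0044.

p-value = 0.0044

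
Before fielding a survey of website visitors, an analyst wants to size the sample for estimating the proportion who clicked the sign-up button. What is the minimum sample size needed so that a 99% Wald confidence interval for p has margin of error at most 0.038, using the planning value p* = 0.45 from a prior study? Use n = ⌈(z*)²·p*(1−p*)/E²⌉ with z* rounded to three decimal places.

n = 1138

For 99% confidence, z* = 2.576.
p*(1−p*) = 0.2475.
Required n before rounding: 6.635776 × 0.2475 / 0.038² = 1137.365.
Rounding up, n = 1138.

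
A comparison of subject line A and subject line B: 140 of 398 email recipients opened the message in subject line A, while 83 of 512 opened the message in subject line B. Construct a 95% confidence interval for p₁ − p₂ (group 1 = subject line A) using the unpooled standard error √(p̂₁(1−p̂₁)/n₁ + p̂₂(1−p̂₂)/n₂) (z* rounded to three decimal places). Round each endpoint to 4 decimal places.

(0.1329, 0.2464)

p̂₁ = 140/398 = 0.35176, p̂₂ = 83/512 = 0.16211; p̂₁ − p̂₂ = 0.18965.
SE = √(0.000572926 + 0.000265293) = √0.000838219 = 0.028952.
For 95% confidence, z* = 1.960. Margin = 1.960·0.028952 = 0.05675.
CI: 0.18965 ± 0.05675 = (0.1329, 0.2464).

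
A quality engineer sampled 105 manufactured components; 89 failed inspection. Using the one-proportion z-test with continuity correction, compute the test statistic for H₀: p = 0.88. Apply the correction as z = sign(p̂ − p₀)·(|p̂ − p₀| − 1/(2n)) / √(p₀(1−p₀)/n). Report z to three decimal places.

z = -0.871

With x = 89 successes in n = 105, p̂ = 0.84762. p̂ − p₀ = -0.032381.
1/(2n) = 0.004762.
Corrected numerator: |-0.032381| − 0.004762 = 0.027619.
Under H₀, SE = √(p₀(1−p₀)/n) = √(0.88·0.12/105) = √0.001005714 = 0.031713.
z = −0.027619/0.031713 = -0.871.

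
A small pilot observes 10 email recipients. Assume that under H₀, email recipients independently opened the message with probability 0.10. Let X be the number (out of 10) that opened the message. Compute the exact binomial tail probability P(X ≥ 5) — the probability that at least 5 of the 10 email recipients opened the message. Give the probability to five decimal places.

X is binomial with n = 10 and p = 0.10.
P(X ≥ 5) = Σ_{j=5}^{10} C(10,j)·0.10^j·0.90^{10−j}.
= 0.001488 + 0.000138 + 0.000009 + 0.000000 + 0.000000 + 0.000000 = 0.00163.

P = 0.00163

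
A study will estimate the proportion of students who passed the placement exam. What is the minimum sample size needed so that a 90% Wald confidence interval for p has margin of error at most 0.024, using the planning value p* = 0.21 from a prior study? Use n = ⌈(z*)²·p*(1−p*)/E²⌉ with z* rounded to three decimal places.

For 90% confidence, z* = 1.645.
p*(1−p*) = 0.21·0.79 = 0.1659.
Required n before rounding: 2.706025 × 0.1659 / 0.024² = 779.392.
Rounding up, n = 780.

n = 780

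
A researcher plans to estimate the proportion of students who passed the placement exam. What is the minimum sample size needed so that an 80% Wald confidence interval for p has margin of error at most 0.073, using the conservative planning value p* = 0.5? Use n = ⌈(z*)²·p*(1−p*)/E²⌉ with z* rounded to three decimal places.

The 80% critical value is z* = 1.282.
p*(1−p*) = 0.2500.
Required n before rounding: 1.643524 × 0.2500 / 0.073² = 77.103.
⌈77.103⌉ = 78.

n = 78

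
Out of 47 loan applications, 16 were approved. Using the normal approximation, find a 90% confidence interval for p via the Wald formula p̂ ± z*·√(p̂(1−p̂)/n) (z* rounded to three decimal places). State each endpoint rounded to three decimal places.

(0.227, 0.454)

p̂ = 16/47 = 0.34043.
SE = √(p̂(1−p̂)/n) = √(0.224536/47) = 0.069118.
For 90% confidence, z* = 1.645.
Margin = 1.645·0.069118 = 0.11370.
Interval: 0.34043 ± 0.11370 → (0.227, 0.454).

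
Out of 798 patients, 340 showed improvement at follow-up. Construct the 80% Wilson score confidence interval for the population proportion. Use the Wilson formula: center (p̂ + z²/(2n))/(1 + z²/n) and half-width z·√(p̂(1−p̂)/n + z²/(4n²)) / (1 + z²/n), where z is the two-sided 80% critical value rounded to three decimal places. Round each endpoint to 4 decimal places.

p̂ = 340/798 = 0.42607; z = 1.282, so z² = 1.643524.
1 + z²/n = 1.002060.
Adjusted center: (0.42607 + z²/(2n))/1.002060 = 0.42622.
Radicand: p̂(1−p̂)/n + z²/(4n²) = 0.000306433 + 0.000000645 = 0.000307078.
Half-width = z·√(radicand)/denom = 1.282·0.017524/1.002060 = 0.02242.
Interval: 0.42622 ± 0.02242 → (0.4038, 0.4486).

(0.4038, 0.4486)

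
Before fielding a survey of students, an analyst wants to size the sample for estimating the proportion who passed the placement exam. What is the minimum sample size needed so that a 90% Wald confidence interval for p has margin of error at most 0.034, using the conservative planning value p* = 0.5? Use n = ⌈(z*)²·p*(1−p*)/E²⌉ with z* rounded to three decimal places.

n = 586

The 90% critical value is z* = 1.645.
p*(1−p*) = 0.2500.
(z*)²·p*(1−p*)/E² = 2.706025·0.2500/0.001156 = 585.213.
⌈585.213⌉ = 586.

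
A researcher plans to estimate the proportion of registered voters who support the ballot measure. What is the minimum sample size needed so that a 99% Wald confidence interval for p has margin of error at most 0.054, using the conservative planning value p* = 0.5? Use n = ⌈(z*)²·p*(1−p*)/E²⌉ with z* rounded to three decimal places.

The 99% critical value is z* = 2.576.
p*(1−p*) = 0.2500.
(z*)²·p*(1−p*)/E² = 6.635776·0.2500/0.002916 = 568.911.
Rounding up, n = 569.

n = 569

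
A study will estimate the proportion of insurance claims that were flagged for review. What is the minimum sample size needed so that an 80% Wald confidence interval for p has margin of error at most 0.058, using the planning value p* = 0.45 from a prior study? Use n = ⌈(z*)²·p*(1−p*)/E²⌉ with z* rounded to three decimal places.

n = 121

For 80% confidence, z* = 1.282.
p*(1−p*) = 0.2475.
Required n before rounding: 1.643524 × 0.2475 / 0.058² = 120.919.
Rounding up, n = 121.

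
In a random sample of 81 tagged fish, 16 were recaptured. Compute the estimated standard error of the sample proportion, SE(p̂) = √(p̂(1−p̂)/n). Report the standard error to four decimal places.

With x = 16 successes in n = 81, p̂ = 0.19753.
p̂(1−p̂) = 0.158512.
SE = √(0.158512/81) = √0.001956938 = 0.0442.

SE = 0.0442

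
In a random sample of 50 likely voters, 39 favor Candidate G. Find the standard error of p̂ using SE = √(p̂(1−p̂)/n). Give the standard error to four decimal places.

p̂ = 39/50 = 0.78000.
p̂(1−p̂) = 0.78000·0.22000 = 0.171600.
SE = √(0.171600/50) = 0.0586.

SE = 0.0586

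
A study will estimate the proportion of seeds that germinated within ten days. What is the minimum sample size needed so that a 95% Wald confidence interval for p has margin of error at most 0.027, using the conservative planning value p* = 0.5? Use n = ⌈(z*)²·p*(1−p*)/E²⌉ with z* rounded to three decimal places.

The 95% critical value is z* = 1.960.
p*(1−p*) = 0.2500.
(z*)²·p*(1−p*)/E² = 3.841600·0.2500/0.000729 = 1317.421.
⌈1317.421⌉ = 1318.

n = 1318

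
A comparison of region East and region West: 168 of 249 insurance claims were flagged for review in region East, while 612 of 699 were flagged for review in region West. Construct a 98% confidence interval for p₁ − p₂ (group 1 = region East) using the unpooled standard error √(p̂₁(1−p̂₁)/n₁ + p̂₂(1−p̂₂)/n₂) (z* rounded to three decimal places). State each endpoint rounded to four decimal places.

(-0.2758, -0.1259)

p̂₁ = 168/249 = 0.67470, p̂₂ = 612/699 = 0.87554; p̂₁ − p̂₂ = -0.20084.
SE = √(0.000881447 + 0.000155897) = √0.001037344 = 0.032208.
z* = 2.326 at the 98% level. Margin = 2.326·0.032208 = 0.07492.
CI: -0.20084 ± 0.07492 = (-0.2758, -0.1259).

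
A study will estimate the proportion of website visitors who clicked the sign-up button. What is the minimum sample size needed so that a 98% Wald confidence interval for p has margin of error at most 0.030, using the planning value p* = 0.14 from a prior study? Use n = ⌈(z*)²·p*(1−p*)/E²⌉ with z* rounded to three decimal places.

n = 724

For 98% confidence, z* = 2.326.
p*(1−p*) = 0.14·0.86 = 0.1204.
(z*)²·p*(1−p*)/E² = 5.410276·0.1204/0.000900 = 723.775.
⌈723.775⌉ = 724.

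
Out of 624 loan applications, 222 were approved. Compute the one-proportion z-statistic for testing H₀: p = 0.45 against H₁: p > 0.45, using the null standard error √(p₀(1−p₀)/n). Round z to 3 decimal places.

p̂ = 222/624 = 0.35577.
Under H₀, SE = √(p₀(1−p₀)/n) = √(0.45·0.55/624) = √0.000396635 = 0.019916.
z = (p̂ − p₀)/SE = (0.35577 − 0.45)/0.019916 = -4.731.

z = -4.731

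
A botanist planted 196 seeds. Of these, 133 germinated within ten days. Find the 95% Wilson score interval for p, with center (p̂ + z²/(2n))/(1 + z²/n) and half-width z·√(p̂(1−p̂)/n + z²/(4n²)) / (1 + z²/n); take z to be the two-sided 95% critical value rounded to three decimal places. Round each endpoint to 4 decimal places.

Here p̂ = 133/196 = 0.67857 and z = 1.960 (z² = 3.841600).
1 + z²/n = 1.019600.
Adjusted center: (0.67857 + z²/(2n))/1.019600 = 0.67514.
Radicand: p̂(1−p̂)/n + z²/(4n²) = 0.001112818 + 0.000025000 = 0.001137818.
Half-width = 1.960·√0.001137818/1.019600 = 0.06484.
Interval: 0.67514 ± 0.06484 → (0.6103, 0.7400).

(0.6103, 0.7400)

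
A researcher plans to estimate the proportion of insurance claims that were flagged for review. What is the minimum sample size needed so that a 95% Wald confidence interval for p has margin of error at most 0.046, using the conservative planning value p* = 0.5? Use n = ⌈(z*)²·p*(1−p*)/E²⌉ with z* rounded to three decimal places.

The 95% critical value is z* = 1.960.
p*(1−p*) = 0.50·0.50 = 0.2500.
Required n before rounding: 3.841600 × 0.2500 / 0.046² = 453.875.
⌈453.875⌉ = 454.

n = 454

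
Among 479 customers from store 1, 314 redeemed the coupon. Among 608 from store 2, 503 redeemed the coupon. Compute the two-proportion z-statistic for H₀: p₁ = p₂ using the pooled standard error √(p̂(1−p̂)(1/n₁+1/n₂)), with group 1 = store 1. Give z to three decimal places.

p̂₁ = 314/479 = 0.65553, p̂₂ = 503/608 = 0.82730.
Pooling: p̂ = 817/1087 = 0.75161.
SE = √[p̂(1−p̂)(1/n₁+1/n₂)] = √[0.75161·0.24839·(1/479+1/608)] ≈ 0.026397.
z = -0.17177/0.026397 = -6.507.

z = -6.507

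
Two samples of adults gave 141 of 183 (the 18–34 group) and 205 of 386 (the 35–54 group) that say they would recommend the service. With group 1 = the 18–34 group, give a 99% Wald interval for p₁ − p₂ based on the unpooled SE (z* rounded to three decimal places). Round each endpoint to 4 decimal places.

p̂₁ = 0.77049, p̂₂ = 0.53109, so the observed difference is 0.23940.
SE = √(0.000966307 + 0.000645165) = √0.001611472 = 0.040143.
z* = 2.576 at the 99% level. Margin of error = 0.10341.
Interval: 0.23940 ± 0.10341 → (0.1360, 0.3428).

(0.1360, 0.3428)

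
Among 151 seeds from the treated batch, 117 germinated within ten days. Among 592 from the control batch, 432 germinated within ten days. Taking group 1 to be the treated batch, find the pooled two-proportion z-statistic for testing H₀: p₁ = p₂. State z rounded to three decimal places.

Sample proportions: p̂₁ = 117/151 = 0.77483 and p̂₂ = 432/592 = 0.72973.
Pooled p̂ = (117+432)/(151+592) = 549/743 = 0.73890.
Pooled SE = √[0.1929285·0.00831171] ≈ 0.040045.
z = (p̂₁ − p̂₂)/SE = (0.77483 − 0.72973)/0.040045 = 0.04510/0.040045 = 1.126.

z = 1.126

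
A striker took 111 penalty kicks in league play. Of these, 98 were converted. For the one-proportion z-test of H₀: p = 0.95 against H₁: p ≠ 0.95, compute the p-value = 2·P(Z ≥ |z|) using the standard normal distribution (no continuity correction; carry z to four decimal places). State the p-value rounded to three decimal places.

The sample proportion is 98/111 = 0.88288.
Under H₀, SE = √(p₀(1−p₀)/n) = √(0.95·0.05/111) = √0.000427928 = 0.020686.
Test statistic (full precision, shown to 4 dp): z = (98/111 − 0.95)/SE₀ ≈ -3.2445.
From the standard normal, 2·P(Z ≥ |z|) = 0.001.

p-value = 0.001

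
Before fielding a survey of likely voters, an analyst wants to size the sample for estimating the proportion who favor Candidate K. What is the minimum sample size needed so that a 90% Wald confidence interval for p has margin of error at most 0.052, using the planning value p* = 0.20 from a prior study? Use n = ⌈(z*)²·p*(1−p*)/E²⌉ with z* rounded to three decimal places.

The 90% critical value is z* = 1.645.
p*(1−p*) = 0.1600.
Required n before rounding: 2.706025 × 0.1600 / 0.052² = 160.120.
Rounding up, n = 161.

n = 161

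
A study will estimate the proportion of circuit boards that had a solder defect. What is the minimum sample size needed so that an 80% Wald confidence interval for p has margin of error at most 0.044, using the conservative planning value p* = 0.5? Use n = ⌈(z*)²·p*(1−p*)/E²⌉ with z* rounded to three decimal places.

For 80% confidence, z* = 1.282.
p*(1−p*) = 0.50·0.50 = 0.2500.
Required n before rounding: 1.643524 × 0.2500 / 0.044² = 212.232.
⌈212.232⌉ = 213.

n = 213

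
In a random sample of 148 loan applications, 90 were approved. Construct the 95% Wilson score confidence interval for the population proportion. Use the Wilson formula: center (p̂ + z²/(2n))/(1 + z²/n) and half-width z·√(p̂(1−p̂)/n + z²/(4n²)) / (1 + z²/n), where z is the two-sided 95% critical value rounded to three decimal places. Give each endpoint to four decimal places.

p̂ = 90/148 = 0.60811; z = 1.960, so z² = 3.841600.
Denominator 1 + z²/n = 1 + 3.841600/148 = 1.025957.
Center = (0.60811 + 0.012978)/1.025957 = 0.60537.
Radicand: p̂(1−p̂)/n + z²/(4n²) = 0.001610221 + 0.000043846 = 0.001654067.
Half-width = 1.960·√0.001654067/1.025957 = 0.07770.
CI: 0.60537 ± 0.07770 = (0.5277, 0.6831).

(0.5277, 0.6831)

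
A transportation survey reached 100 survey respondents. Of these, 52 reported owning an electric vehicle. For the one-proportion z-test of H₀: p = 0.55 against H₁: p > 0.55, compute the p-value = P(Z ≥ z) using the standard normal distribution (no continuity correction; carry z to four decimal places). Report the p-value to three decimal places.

p-value = 0.727

The sample proportion is 52/100 = 0.52000.
Under H₀, SE = √(p₀(1−p₀)/n) = √(0.55·0.45/100) = √0.002475000 = 0.049749.
Test statistic (full precision, shown to 4 dp): z = (52/100 − 0.55)/SE₀ ≈ -0.6030.
From the standard normal, P(Z ≥ z) = 0.727.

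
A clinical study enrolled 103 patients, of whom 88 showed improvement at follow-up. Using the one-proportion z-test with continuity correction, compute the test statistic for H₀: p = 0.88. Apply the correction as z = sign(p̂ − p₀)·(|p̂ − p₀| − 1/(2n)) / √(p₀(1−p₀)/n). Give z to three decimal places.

z = -0.649

Sample proportion p̂ = 88/103 = 0.85437. p̂ − p₀ = -0.025631.
Continuity correction 1/(2n) = 1/206 = 0.004854.
Corrected numerator: |-0.025631| − 0.004854 = 0.020777.
Under H₀, SE = √(p₀(1−p₀)/n) = √(0.88·0.12/103) = √0.001025243 = 0.032019.
z = (−)0.020777/0.032019 = -0.649.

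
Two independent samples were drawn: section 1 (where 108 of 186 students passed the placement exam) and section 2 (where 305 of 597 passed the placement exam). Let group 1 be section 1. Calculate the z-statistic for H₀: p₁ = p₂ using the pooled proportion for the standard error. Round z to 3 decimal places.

p̂₁ = 108/186 = 0.58065, p̂₂ = 305/597 = 0.51089.
Pooling: p̂ = 413/783 = 0.52746.
Pooled SE = √[0.2492460·0.00705139] ≈ 0.041923.
z = 0.06976/0.041923 = 1.664.

z = 1.664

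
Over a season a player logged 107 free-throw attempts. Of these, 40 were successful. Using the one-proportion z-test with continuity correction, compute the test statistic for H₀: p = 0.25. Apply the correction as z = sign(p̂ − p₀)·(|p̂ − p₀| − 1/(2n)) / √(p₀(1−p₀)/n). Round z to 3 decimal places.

The sample proportion is 40/107 = 0.37383. p̂ − p₀ = 0.123832.
1/(2n) = 0.004673.
Corrected numerator: |0.123832| − 0.004673 = 0.119159.
Null standard error: √(0.25·0.75/107) = √0.001752336 = 0.041861.
z = (+)0.119159/0.041861 = 2.847.

z = 2.847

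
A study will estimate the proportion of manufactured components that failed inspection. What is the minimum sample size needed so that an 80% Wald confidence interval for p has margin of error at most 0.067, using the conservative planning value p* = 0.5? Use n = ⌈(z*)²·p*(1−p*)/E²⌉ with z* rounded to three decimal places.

The 80% critical value is z* = 1.282.
p*(1−p*) = 0.2500.
Required n before rounding: 1.643524 × 0.2500 / 0.067² = 91.531.
Rounding up, n = 92.

n = 92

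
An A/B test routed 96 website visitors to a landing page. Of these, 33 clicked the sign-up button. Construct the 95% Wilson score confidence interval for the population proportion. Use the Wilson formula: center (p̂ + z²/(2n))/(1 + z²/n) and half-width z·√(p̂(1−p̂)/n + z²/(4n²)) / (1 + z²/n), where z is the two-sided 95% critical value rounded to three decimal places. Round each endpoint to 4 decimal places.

p̂ = 33/96 = 0.34375; z = 1.960, so z² = 3.841600.
1 + z²/n = 1.040017.
Center = (0.34375 + 0.020008)/1.040017 = 0.34976.
Radicand: p̂(1−p̂)/n + z²/(4n²) = 0.002349854 + 0.000104210 = 0.002454064.
Half-width = 1.960·√0.002454064/1.040017 = 0.09336.
Interval: 0.34976 ± 0.09336 → (0.2564, 0.4431).

(0.2564, 0.4431)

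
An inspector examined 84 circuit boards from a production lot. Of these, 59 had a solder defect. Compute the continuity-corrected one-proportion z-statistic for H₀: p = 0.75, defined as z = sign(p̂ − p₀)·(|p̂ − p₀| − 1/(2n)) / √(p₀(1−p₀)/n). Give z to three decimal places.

z = -0.882

The sample proportion is 59/84 = 0.70238. p̂ − p₀ = -0.047619.
Continuity correction 1/(2n) = 1/168 = 0.005952.
Corrected numerator: |-0.047619| − 0.005952 = 0.041667.
SE₀ = √(0.75·0.25/84) = 0.047246.
z = −0.041667/0.047246 = -0.882.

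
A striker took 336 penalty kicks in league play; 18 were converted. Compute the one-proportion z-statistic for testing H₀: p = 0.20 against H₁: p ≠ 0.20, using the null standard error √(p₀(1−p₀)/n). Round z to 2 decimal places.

Sample proportion p̂ = 18/336 = 0.05357.
Null standard error: √(0.20·0.80/336) = √0.000476190 = 0.021822.
Test statistic: z = -0.14643/0.021822 = -6.71.

z = -6.71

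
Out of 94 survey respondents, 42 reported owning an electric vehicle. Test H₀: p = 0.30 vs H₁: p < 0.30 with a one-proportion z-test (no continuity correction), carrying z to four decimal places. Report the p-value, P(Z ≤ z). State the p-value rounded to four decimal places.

p-value = 0.9991

The sample proportion is 42/94 = 0.44681.
Under H₀, SE = √(p₀(1−p₀)/n) = √(0.30·0.70/94) = √0.002234043 = 0.047266.
Test statistic (full precision, shown to 4 dp): z = (42/94 − 0.30)/SE₀ ≈ 3.1060.
From the standard normal, P(Z ≤ z) = 0.9991.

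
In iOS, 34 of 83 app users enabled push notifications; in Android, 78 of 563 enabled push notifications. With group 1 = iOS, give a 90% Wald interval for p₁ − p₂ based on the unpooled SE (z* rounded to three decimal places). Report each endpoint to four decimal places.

(0.1791, 0.3631)

p̂₁ = 0.40964, p̂₂ = 0.13854, so the observed difference is 0.27110.
SE = √(0.002913672 + 0.000211988) = √0.003125660 = 0.055908.
The 90% critical value is z* = 1.645. Margin of error = 0.09197.
Interval: 0.27110 ± 0.09197 → (0.1791, 0.3631).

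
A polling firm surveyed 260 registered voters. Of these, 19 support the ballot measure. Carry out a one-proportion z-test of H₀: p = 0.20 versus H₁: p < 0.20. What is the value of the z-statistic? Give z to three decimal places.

z = -5.116

Sample proportion p̂ = 19/260 = 0.07308.
SE₀ = √(0.20·0.80/260) = 0.024807.
z = (p̂ − p₀)/SE = (0.07308 − 0.20)/0.024807 = -5.116.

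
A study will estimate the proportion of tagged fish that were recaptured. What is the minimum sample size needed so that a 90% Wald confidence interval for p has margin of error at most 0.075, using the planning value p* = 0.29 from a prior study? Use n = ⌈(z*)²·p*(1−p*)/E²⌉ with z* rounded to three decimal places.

n = 100

z* = 1.645 at the 90% level.
p*(1−p*) = 0.29·0.71 = 0.2059.
Required n before rounding: 2.706025 × 0.2059 / 0.075² = 99.053.
Rounding up, n = 100.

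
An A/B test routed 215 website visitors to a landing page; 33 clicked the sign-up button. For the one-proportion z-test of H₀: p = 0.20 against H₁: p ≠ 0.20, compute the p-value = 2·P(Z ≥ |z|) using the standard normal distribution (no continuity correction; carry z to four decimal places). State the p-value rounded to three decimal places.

With x = 33 successes in n = 215, p̂ = 0.15349.
Under H₀, SE = √(p₀(1−p₀)/n) = √(0.20·0.80/215) = √0.000744186 = 0.027280.
Test statistic (full precision, shown to 4 dp): z = (33/215 − 0.20)/SE₀ ≈ -1.7050.
p-value = 2·P(Z ≥ |z|) with z = -1.7050 → 0.088.

p-value = 0.088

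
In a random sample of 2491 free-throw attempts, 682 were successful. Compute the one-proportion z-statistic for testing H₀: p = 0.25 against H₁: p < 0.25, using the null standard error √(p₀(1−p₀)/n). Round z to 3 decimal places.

z = 2.742

With x = 682 successes in n = 2491, p̂ = 0.27379.
Under H₀, SE = √(p₀(1−p₀)/n) = √(0.25·0.75/2491) = √0.000075271 = 0.008676.
z = (0.27379 − 0.25)/0.008676 = 0.02379/0.008676 = 2.742.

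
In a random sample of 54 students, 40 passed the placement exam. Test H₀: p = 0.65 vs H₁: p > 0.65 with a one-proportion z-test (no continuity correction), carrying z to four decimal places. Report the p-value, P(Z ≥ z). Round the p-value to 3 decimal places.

p-value = 0.081

p̂ = 40/54 = 0.74074.
Under H₀, SE = √(p₀(1−p₀)/n) = √(0.65·0.35/54) = √0.004212963 = 0.064907.
Test statistic (full precision, shown to 4 dp): z = (40/54 − 0.65)/SE₀ ≈ 1.3980.
p-value = P(Z ≥ z) with z = 1.3980 → 0.081.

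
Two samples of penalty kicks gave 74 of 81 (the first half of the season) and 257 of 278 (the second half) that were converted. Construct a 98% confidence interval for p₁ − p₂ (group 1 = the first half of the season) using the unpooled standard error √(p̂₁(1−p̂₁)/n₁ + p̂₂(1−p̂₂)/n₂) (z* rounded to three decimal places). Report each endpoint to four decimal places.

(-0.0923, 0.0706)

p̂₁ = 0.91358, p̂₂ = 0.92446, so the observed difference is -0.01088.
SE = √(0.000974708 + 0.000251199) = √0.001225907 = 0.035013.
For 98% confidence, z* = 2.326. Margin of error = 0.08144.
So the interval runs from -0.0923 to 0.0706.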